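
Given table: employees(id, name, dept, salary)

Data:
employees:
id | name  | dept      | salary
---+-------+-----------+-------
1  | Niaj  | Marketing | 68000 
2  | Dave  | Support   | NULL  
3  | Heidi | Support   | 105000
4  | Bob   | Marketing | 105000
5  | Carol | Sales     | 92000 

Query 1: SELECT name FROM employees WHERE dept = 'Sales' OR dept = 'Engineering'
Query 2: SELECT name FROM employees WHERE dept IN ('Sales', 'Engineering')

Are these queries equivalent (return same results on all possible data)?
Yes, equivalent

Both queries return: [('Carol',)]

Reason: OR vs IN are equivalent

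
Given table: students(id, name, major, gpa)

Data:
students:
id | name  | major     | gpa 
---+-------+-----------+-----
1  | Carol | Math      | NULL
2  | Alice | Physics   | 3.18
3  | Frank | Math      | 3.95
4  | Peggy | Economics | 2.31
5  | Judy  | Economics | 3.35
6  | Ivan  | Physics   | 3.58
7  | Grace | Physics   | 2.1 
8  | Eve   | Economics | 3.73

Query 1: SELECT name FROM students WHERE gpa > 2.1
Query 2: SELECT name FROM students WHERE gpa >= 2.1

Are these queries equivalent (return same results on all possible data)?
No, not equivalent

Query 1 returns: [('Alice',), ('Frank',), ('Peggy',), ('Judy',), ('Ivan',), ('Eve',)]
Query 2 returns: [('Alice',), ('Frank',), ('Peggy',), ('Judy',), ('Ivan',), ('Grace',), ('Eve',)]

Reason: > vs >= gives different results when gpa = 2.1 exists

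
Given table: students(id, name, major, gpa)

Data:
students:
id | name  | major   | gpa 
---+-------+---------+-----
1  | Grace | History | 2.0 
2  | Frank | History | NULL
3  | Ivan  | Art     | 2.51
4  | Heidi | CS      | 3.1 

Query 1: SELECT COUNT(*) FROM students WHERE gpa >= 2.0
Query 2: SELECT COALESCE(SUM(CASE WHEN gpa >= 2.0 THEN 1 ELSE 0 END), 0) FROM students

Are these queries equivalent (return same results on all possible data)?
Yes, equivalent

Both queries return: [(3,)]

Reason: COUNT with WHERE vs conditional SUM (COALESCE handles empty-table NULL)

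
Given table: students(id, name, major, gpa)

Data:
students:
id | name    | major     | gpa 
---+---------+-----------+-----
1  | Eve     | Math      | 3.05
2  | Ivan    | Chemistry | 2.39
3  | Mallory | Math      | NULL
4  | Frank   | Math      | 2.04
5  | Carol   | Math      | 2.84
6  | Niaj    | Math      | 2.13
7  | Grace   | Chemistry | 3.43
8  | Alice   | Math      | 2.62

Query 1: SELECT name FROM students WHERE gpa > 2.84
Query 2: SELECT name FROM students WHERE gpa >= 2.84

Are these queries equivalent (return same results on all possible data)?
No, not equivalent

Query 1 returns: [('Eve',), ('Grace',)]
Query 2 returns: [('Eve',), ('Carol',), ('Grace',)]

Reason: > vs >= gives different results when gpa = 2.84 exists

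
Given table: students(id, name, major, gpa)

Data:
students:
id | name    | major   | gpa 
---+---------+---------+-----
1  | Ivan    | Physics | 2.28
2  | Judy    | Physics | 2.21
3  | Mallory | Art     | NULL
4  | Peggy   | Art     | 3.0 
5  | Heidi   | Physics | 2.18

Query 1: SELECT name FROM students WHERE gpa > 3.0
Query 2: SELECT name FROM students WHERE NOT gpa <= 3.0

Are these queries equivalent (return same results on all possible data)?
Yes, equivalent

Both queries return: []

Reason: Both filter gpa > 3.0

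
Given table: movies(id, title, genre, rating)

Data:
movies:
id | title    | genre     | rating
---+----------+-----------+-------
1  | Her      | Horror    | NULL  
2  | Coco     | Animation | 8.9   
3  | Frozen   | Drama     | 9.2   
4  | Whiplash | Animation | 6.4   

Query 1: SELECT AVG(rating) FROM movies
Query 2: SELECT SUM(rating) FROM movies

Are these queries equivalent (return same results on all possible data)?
No, not equivalent

Query 1 returns: [(8.166666666666666,)]
Query 2 returns: [(24.5,)]

Reason: AVG vs SUM give different aggregate values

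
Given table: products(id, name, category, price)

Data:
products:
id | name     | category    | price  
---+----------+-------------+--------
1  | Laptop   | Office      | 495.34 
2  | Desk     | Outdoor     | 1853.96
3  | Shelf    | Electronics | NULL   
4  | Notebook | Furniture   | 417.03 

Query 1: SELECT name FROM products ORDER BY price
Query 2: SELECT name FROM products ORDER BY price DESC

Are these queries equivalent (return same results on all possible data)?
No, not equivalent

Query 1 returns: [('Shelf',), ('Notebook',), ('Laptop',), ('Desk',)]
Query 2 returns: [('Desk',), ('Laptop',), ('Notebook',), ('Shelf',)]

Reason: ASC vs DESC gives opposite ordering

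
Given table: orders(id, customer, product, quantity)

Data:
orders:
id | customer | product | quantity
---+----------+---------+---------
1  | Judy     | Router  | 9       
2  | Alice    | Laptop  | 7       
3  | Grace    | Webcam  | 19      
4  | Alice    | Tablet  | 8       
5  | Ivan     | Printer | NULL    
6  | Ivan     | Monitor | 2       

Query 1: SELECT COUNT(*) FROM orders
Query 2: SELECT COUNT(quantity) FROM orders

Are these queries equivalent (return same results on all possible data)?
No, not equivalent

Query 1 returns: [(6,)]
Query 2 returns: [(5,)]

Reason: COUNT(*) includes NULLs, COUNT(column) excludes them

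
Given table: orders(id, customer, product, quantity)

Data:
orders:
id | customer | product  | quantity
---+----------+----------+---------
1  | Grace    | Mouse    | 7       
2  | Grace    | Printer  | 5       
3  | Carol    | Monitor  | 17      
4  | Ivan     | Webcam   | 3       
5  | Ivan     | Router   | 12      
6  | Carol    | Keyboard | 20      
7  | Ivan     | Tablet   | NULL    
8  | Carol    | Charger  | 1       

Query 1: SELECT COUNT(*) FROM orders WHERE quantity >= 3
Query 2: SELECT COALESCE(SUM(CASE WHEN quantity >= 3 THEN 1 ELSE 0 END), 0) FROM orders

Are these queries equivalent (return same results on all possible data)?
Yes, equivalent

Both queries return: [(6,)]

Reason: COUNT with WHERE vs conditional SUM (COALESCE handles empty-table NULL)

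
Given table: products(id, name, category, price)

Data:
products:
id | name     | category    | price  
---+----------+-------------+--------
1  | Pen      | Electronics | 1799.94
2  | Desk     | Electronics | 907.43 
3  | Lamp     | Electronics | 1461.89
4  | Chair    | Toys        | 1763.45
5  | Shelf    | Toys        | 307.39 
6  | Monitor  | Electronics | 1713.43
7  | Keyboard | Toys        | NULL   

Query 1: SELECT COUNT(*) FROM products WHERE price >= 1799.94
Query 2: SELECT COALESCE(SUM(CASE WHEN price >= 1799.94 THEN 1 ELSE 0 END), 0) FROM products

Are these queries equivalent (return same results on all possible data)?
Yes, equivalent

Both queries return: [(1,)]

Reason: COUNT with WHERE vs conditional SUM (COALESCE handles empty-table NULL)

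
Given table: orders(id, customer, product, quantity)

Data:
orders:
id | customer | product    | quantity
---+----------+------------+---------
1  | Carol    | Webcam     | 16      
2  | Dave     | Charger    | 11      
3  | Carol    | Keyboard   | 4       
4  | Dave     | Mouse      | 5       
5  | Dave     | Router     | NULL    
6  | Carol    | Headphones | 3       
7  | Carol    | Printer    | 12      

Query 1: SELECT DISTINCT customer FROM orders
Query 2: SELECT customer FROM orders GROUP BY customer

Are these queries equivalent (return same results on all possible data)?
Yes, equivalent

Both queries return: [('Carol',), ('Dave',)]

Reason: Both get unique customers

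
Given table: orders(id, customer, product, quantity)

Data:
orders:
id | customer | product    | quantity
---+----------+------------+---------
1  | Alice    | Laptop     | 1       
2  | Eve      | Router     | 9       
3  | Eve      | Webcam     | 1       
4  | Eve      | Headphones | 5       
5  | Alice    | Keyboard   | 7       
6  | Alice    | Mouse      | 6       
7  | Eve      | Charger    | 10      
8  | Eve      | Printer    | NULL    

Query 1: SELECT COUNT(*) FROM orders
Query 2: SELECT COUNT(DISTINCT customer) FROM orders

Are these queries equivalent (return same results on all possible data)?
No, not equivalent

Query 1 returns: [(8,)]
Query 2 returns: [(2,)]

Reason: COUNT(*) counts rows, COUNT(DISTINCT customer) counts unique customers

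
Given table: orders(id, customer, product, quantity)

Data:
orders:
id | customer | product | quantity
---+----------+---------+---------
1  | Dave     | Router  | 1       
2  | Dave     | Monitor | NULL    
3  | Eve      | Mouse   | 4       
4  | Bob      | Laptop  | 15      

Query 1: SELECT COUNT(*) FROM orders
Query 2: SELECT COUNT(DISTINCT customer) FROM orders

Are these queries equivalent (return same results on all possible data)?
No, not equivalent

Query 1 returns: [(4,)]
Query 2 returns: [(3,)]

Reason: COUNT(*) counts rows, COUNT(DISTINCT customer) counts unique customers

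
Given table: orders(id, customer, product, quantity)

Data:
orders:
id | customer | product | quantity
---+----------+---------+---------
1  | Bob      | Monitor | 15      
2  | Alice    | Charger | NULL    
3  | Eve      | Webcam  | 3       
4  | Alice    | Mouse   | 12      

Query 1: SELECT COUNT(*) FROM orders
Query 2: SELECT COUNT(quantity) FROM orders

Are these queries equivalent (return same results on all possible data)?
No, not equivalent

Query 1 returns: [(4,)]
Query 2 returns: [(3,)]

Reason: COUNT(*) includes NULLs, COUNT(column) excludes them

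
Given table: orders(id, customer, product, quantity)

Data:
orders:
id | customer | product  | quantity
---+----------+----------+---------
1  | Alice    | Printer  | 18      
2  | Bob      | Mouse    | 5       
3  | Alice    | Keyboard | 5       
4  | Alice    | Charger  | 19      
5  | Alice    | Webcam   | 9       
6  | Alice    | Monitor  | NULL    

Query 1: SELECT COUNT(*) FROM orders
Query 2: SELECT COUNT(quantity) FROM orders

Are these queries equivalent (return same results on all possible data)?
No, not equivalent

Query 1 returns: [(6,)]
Query 2 returns: [(5,)]

Reason: COUNT(*) includes NULLs, COUNT(column) excludes them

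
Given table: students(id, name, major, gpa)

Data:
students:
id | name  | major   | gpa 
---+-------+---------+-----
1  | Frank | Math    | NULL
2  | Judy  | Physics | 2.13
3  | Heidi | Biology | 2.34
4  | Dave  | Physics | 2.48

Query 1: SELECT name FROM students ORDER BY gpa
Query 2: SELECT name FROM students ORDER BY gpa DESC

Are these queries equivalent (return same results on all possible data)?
No, not equivalent

Query 1 returns: [('Frank',), ('Judy',), ('Heidi',), ('Dave',)]
Query 2 returns: [('Dave',), ('Heidi',), ('Judy',), ('Frank',)]

Reason: ASC vs DESC gives opposite ordering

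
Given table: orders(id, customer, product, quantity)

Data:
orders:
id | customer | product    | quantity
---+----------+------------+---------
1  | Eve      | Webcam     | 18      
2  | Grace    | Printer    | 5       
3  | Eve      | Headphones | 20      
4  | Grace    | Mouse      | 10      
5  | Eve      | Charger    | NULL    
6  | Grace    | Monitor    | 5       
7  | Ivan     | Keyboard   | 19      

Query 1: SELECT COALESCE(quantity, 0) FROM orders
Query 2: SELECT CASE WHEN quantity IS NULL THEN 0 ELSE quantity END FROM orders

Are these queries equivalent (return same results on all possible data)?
Yes, equivalent

Both queries return: [(0,), (5,), (5,), (10,), (18,), (19,), (20,)]

Reason: COALESCE vs CASE for NULL handling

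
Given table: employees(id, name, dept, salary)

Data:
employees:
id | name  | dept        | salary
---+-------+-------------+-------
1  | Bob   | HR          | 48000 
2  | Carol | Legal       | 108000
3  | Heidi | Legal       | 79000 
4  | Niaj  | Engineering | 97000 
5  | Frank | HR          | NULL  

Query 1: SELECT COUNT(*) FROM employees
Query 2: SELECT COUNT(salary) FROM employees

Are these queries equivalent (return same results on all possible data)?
No, not equivalent

Query 1 returns: [(5,)]
Query 2 returns: [(4,)]

Reason: COUNT(*) includes NULLs, COUNT(column) excludes them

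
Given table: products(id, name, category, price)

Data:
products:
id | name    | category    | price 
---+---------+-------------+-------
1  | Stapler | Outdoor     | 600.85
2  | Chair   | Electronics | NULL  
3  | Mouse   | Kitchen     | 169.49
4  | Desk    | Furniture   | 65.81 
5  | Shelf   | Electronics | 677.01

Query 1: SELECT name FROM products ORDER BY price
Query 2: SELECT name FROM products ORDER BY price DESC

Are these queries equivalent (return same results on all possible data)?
No, not equivalent

Query 1 returns: [('Chair',), ('Desk',), ('Mouse',), ('Stapler',), ('Shelf',)]
Query 2 returns: [('Shelf',), ('Stapler',), ('Mouse',), ('Desk',), ('Chair',)]

Reason: ASC vs DESC gives opposite ordering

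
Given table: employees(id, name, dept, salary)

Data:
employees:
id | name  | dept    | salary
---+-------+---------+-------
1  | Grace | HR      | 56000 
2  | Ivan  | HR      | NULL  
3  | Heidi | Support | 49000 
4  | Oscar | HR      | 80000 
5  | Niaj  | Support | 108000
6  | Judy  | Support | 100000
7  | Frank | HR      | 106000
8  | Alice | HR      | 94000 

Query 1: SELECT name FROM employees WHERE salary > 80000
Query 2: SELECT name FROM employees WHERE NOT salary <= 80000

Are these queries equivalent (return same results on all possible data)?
Yes, equivalent

Both queries return: [('Alice',), ('Frank',), ('Judy',), ('Niaj',)]

Reason: Both filter salary > 80000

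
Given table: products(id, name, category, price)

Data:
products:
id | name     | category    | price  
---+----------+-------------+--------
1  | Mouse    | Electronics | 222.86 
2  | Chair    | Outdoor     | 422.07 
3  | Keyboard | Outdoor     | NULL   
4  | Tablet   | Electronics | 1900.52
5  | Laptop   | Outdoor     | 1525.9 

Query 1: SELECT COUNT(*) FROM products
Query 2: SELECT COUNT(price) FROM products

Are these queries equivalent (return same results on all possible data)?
No, not equivalent

Query 1 returns: [(5,)]
Query 2 returns: [(4,)]

Reason: COUNT(*) includes NULLs, COUNT(column) excludes them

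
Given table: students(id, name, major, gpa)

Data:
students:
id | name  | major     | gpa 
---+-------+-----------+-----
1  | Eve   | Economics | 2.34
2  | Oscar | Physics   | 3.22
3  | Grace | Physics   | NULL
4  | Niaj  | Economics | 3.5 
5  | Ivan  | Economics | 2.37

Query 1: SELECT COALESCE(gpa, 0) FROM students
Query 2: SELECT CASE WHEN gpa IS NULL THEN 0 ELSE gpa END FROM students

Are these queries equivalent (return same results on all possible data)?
Yes, equivalent

Both queries return: [(0,), (2.34,), (2.37,), (3.22,), (3.5,)]

Reason: COALESCE vs CASE for NULL handling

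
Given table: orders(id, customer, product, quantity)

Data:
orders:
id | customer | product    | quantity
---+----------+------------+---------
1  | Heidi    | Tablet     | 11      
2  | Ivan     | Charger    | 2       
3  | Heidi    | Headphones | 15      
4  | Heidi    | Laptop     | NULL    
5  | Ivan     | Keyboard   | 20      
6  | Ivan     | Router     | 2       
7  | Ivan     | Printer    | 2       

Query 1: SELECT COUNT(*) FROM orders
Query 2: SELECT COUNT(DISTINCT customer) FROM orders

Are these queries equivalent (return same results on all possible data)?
No, not equivalent

Query 1 returns: [(7,)]
Query 2 returns: [(2,)]

Reason: COUNT(*) counts rows, COUNT(DISTINCT customer) counts unique customers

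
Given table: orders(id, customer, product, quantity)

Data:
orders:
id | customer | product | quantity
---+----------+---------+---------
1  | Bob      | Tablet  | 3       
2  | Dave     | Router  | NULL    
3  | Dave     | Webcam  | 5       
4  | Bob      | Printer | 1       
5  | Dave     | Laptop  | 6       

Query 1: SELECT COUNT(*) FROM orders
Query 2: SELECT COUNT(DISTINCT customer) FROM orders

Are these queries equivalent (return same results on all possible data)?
No, not equivalent

Query 1 returns: [(5,)]
Query 2 returns: [(2,)]

Reason: COUNT(*) counts rows, COUNT(DISTINCT customer) counts unique customers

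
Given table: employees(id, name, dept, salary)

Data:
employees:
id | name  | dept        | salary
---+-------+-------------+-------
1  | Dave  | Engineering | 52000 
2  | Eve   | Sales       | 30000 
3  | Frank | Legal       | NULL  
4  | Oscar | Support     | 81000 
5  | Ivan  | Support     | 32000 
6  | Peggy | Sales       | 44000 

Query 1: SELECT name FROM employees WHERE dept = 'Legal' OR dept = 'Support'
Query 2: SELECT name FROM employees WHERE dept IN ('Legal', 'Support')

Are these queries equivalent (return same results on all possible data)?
Yes, equivalent

Both queries return: [('Frank',), ('Ivan',), ('Oscar',)]

Reason: OR vs IN are equivalent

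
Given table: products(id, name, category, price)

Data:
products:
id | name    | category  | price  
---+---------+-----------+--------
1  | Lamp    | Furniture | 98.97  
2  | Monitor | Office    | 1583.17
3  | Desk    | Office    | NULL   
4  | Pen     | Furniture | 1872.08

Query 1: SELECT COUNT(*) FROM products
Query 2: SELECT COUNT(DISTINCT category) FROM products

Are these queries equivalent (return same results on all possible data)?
No, not equivalent

Query 1 returns: [(4,)]
Query 2 returns: [(2,)]

Reason: COUNT(*) counts rows, COUNT(DISTINCT category) counts unique categorys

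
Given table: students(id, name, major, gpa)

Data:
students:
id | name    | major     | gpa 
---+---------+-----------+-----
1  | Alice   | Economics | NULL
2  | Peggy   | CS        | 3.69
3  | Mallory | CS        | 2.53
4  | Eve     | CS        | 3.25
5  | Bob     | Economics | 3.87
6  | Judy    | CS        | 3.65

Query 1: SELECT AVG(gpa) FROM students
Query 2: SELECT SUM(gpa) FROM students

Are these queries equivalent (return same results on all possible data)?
No, not equivalent

Query 1 returns: [(3.3979999999999997,)]
Query 2 returns: [(16.99,)]

Reason: AVG vs SUM give different aggregate values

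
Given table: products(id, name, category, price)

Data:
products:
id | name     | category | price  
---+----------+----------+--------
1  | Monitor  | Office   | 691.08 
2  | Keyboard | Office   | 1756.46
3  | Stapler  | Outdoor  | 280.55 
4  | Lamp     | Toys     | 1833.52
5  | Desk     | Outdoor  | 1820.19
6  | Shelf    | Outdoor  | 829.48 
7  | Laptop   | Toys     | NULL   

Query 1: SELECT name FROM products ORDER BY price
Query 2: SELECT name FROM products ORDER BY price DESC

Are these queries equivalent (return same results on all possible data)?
No, not equivalent

Query 1 returns: [('Laptop',), ('Stapler',), ('Monitor',), ('Shelf',), ('Keyboard',), ('Desk',), ('Lamp',)]
Query 2 returns: [('Lamp',), ('Desk',), ('Keyboard',), ('Shelf',), ('Monitor',), ('Stapler',), ('Laptop',)]

Reason: ASC vs DESC gives opposite ordering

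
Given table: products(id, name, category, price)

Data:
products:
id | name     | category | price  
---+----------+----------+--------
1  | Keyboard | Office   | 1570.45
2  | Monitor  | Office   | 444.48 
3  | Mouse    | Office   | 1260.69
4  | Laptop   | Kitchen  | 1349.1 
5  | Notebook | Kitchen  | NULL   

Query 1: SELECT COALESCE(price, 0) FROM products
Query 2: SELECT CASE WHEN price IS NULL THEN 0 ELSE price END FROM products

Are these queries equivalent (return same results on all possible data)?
Yes, equivalent

Both queries return: [(0,), (444.48,), (1260.69,), (1349.1,), (1570.45,)]

Reason: COALESCE vs CASE for NULL handling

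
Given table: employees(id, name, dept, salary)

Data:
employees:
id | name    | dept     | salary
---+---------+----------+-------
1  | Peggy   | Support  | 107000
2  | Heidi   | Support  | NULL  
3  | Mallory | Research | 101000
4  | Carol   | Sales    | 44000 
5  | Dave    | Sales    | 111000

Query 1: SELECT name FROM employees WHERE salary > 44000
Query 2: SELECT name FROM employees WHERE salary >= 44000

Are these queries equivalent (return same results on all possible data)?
No, not equivalent

Query 1 returns: [('Peggy',), ('Mallory',), ('Dave',)]
Query 2 returns: [('Peggy',), ('Mallory',), ('Carol',), ('Dave',)]

Reason: > vs >= gives different results when salary = 44000 exists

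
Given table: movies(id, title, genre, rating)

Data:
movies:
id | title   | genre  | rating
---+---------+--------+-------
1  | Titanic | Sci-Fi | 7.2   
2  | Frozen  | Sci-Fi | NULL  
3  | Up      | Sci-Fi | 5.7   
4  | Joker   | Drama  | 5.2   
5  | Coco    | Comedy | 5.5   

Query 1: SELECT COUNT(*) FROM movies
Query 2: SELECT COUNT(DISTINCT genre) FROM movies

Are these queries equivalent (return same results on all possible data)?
No, not equivalent

Query 1 returns: [(5,)]
Query 2 returns: [(3,)]

Reason: COUNT(*) counts rows, COUNT(DISTINCT genre) counts unique genres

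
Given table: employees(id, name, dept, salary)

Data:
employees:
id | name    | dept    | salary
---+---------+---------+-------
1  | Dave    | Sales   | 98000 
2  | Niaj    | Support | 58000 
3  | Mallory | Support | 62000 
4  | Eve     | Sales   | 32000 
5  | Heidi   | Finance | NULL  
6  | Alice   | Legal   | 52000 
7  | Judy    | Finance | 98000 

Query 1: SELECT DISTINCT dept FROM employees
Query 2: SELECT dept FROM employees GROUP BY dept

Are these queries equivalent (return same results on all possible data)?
Yes, equivalent

Both queries return: [('Finance',), ('Legal',), ('Sales',), ('Support',)]

Reason: Both get unique depts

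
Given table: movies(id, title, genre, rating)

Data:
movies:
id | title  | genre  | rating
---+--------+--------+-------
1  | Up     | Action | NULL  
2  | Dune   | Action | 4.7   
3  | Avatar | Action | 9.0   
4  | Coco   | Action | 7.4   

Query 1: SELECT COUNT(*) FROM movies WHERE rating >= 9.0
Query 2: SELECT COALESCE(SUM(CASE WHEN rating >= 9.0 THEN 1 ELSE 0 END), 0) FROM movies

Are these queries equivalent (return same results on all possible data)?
Yes, equivalent

Both queries return: [(1,)]

Reason: COUNT with WHERE vs conditional SUM (COALESCE handles empty-table NULL)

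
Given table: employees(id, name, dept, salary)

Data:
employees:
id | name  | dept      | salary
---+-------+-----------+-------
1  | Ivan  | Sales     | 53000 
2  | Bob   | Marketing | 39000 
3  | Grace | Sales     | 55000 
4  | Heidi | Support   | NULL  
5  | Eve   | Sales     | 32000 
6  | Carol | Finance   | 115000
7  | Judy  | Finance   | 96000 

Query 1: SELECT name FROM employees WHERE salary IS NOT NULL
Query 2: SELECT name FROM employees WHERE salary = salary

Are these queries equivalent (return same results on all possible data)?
Yes, equivalent

Both queries return: [('Bob',), ('Carol',), ('Eve',), ('Grace',), ('Ivan',), ('Judy',)]

Reason: IS NOT NULL vs self-equality (both exclude NULLs)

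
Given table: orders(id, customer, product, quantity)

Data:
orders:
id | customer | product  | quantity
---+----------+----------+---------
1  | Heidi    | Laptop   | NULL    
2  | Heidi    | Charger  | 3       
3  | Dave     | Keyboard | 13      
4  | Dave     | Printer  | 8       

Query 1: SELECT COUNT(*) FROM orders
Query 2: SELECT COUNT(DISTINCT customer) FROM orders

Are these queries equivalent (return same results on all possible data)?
No, not equivalent

Query 1 returns: [(4,)]
Query 2 returns: [(2,)]

Reason: COUNT(*) counts rows, COUNT(DISTINCT customer) counts unique customers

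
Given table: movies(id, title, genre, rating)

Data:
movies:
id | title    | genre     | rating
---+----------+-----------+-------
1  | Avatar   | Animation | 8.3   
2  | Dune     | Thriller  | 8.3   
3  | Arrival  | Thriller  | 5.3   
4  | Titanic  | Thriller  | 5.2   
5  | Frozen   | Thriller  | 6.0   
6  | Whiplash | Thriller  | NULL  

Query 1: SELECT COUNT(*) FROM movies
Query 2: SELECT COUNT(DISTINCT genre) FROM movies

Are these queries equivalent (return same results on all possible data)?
No, not equivalent

Query 1 returns: [(6,)]
Query 2 returns: [(2,)]

Reason: COUNT(*) counts rows, COUNT(DISTINCT genre) counts unique genres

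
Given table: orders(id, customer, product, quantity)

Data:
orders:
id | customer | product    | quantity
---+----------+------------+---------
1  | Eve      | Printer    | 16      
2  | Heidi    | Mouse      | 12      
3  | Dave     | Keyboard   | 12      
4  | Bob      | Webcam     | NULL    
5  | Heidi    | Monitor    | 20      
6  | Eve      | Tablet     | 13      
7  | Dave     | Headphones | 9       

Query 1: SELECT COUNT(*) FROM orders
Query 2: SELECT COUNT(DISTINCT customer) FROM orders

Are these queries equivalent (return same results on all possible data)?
No, not equivalent

Query 1 returns: [(7,)]
Query 2 returns: [(4,)]

Reason: COUNT(*) counts rows, COUNT(DISTINCT customer) counts unique customers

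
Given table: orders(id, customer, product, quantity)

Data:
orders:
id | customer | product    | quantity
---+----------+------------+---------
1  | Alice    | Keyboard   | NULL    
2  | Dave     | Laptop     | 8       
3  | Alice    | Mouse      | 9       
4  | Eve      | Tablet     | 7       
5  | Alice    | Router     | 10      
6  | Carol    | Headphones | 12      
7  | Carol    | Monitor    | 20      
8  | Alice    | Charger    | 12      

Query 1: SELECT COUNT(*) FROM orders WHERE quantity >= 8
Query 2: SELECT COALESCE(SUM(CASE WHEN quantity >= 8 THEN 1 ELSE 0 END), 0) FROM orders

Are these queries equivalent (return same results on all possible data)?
Yes, equivalent

Both queries return: [(6,)]

Reason: COUNT with WHERE vs conditional SUM (COALESCE handles empty-table NULL)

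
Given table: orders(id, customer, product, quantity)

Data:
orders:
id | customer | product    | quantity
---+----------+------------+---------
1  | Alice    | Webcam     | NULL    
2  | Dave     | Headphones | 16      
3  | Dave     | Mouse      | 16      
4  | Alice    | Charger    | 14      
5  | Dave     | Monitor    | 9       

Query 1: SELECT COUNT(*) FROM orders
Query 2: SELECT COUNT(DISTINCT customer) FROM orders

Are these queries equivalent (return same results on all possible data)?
No, not equivalent

Query 1 returns: [(5,)]
Query 2 returns: [(2,)]

Reason: COUNT(*) counts rows, COUNT(DISTINCT customer) counts unique customers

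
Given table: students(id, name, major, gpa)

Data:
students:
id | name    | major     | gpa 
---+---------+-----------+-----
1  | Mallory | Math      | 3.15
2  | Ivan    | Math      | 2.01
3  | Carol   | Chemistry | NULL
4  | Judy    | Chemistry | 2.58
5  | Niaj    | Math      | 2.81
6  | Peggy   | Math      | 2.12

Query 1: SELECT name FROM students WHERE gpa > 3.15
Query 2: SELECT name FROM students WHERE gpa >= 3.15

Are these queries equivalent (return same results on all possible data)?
No, not equivalent

Query 1 returns: []
Query 2 returns: [('Mallory',)]

Reason: > vs >= gives different results when gpa = 3.15 exists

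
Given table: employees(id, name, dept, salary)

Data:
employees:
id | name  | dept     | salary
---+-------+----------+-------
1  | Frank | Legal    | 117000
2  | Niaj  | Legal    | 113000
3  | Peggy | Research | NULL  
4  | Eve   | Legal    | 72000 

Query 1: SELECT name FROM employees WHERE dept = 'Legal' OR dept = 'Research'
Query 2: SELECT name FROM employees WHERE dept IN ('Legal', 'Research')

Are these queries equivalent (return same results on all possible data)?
Yes, equivalent

Both queries return: [('Eve',), ('Frank',), ('Niaj',), ('Peggy',)]

Reason: OR vs IN are equivalent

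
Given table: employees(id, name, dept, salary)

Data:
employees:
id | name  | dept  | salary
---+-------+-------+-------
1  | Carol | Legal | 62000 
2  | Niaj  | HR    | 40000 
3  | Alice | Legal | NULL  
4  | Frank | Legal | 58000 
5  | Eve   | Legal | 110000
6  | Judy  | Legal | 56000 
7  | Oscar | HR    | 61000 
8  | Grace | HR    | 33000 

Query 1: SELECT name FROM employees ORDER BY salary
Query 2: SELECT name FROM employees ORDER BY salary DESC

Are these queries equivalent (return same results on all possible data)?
No, not equivalent

Query 1 returns: [('Alice',), ('Grace',), ('Niaj',), ('Judy',), ('Frank',), ('Oscar',), ('Carol',), ('Eve',)]
Query 2 returns: [('Eve',), ('Carol',), ('Oscar',), ('Frank',), ('Judy',), ('Niaj',), ('Grace',), ('Alice',)]

Reason: ASC vs DESC gives opposite ordering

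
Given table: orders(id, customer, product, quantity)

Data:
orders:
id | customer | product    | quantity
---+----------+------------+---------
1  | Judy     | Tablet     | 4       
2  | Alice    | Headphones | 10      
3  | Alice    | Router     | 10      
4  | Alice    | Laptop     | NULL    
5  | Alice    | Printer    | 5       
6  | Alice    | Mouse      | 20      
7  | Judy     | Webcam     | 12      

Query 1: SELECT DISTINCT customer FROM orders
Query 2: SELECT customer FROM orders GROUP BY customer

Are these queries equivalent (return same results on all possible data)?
Yes, equivalent

Both queries return: [('Alice',), ('Judy',)]

Reason: Both get unique customers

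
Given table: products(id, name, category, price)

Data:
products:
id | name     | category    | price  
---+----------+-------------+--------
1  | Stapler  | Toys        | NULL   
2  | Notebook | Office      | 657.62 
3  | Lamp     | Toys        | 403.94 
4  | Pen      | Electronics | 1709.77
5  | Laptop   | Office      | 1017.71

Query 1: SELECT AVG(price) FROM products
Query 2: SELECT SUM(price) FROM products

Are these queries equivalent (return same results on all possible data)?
No, not equivalent

Query 1 returns: [(947.26,)]
Query 2 returns: [(3789.04,)]

Reason: AVG vs SUM give different aggregate values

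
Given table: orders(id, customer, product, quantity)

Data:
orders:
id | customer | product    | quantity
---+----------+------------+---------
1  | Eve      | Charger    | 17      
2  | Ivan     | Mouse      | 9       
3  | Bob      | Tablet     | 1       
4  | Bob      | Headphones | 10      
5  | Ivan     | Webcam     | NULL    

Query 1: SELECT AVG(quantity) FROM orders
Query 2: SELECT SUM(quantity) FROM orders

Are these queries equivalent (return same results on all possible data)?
No, not equivalent

Query 1 returns: [(9.25,)]
Query 2 returns: [(37,)]

Reason: AVG vs SUM give different aggregate values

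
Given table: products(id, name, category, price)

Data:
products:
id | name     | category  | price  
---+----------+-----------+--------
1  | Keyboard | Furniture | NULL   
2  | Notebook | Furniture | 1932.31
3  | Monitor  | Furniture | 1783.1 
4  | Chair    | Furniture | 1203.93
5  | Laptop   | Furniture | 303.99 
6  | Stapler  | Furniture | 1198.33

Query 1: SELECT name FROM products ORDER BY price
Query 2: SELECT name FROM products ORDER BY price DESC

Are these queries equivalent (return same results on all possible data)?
No, not equivalent

Query 1 returns: [('Keyboard',), ('Laptop',), ('Stapler',), ('Chair',), ('Monitor',), ('Notebook',)]
Query 2 returns: [('Notebook',), ('Monitor',), ('Chair',), ('Stapler',), ('Laptop',), ('Keyboard',)]

Reason: ASC vs DESC gives opposite ordering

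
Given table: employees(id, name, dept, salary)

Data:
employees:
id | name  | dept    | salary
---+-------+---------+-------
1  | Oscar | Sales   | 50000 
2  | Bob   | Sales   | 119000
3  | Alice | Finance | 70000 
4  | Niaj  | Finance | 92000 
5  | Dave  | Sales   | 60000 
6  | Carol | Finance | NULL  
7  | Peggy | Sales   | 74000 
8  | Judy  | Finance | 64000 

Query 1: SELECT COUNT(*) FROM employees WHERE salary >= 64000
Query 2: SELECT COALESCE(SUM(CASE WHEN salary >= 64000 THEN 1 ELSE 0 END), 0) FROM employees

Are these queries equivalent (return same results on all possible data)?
Yes, equivalent

Both queries return: [(5,)]

Reason: COUNT with WHERE vs conditional SUM (COALESCE handles empty-table NULL)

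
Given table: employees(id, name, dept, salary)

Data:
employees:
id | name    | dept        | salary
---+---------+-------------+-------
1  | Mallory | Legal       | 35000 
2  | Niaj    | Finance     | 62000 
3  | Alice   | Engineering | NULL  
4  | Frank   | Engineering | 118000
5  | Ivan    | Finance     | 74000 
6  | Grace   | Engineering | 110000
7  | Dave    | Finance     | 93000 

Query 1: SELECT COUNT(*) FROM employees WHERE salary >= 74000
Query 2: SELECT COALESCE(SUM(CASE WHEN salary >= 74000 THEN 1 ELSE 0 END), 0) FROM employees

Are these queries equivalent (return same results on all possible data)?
Yes, equivalent

Both queries return: [(4,)]

Reason: COUNT with WHERE vs conditional SUM (COALESCE handles empty-table NULL)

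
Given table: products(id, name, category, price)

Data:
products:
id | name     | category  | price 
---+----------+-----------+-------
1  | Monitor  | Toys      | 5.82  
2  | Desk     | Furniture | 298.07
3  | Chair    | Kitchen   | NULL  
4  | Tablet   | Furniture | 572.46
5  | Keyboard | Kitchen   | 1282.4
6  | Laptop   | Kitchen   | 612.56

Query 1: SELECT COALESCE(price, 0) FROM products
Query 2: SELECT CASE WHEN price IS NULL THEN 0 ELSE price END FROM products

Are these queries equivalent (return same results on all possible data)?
Yes, equivalent

Both queries return: [(0,), (5.82,), (298.07,), (572.46,), (612.56,), (1282.4,)]

Reason: COALESCE vs CASE for NULL handling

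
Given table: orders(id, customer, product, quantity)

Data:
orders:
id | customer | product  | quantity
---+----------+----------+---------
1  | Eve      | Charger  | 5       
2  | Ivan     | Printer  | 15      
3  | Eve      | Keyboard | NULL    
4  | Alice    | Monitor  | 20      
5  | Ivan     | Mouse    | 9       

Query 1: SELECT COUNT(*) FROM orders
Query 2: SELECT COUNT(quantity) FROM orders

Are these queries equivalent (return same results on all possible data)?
No, not equivalent

Query 1 returns: [(5,)]
Query 2 returns: [(4,)]

Reason: COUNT(*) includes NULLs, COUNT(column) excludes them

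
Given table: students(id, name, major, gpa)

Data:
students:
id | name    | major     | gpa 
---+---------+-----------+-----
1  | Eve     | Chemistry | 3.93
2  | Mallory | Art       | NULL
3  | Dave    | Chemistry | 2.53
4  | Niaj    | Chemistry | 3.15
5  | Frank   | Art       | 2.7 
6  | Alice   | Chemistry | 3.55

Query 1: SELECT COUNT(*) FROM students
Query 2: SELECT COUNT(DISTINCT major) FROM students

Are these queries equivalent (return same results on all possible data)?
No, not equivalent

Query 1 returns: [(6,)]
Query 2 returns: [(2,)]

Reason: COUNT(*) counts rows, COUNT(DISTINCT major) counts unique majors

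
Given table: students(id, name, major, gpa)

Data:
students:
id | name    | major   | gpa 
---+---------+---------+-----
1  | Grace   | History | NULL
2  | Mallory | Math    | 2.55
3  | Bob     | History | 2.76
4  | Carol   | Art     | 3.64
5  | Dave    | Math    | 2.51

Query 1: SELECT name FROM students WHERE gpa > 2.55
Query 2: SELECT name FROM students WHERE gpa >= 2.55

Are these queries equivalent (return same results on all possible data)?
No, not equivalent

Query 1 returns: [('Bob',), ('Carol',)]
Query 2 returns: [('Mallory',), ('Bob',), ('Carol',)]

Reason: > vs >= gives different results when gpa = 2.55 exists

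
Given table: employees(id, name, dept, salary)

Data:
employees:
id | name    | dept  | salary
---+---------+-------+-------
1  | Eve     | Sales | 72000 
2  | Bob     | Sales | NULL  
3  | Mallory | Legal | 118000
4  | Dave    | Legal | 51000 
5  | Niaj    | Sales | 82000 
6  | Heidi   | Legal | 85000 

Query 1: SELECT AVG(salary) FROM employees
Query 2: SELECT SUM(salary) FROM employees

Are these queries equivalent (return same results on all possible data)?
No, not equivalent

Query 1 returns: [(81600.0,)]
Query 2 returns: [(408000,)]

Reason: AVG vs SUM give different aggregate values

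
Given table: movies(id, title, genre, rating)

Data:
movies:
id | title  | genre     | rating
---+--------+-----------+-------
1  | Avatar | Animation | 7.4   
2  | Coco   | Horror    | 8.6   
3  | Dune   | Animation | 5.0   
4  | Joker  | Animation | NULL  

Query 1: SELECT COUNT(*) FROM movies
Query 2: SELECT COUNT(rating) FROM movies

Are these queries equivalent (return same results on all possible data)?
No, not equivalent

Query 1 returns: [(4,)]
Query 2 returns: [(3,)]

Reason: COUNT(*) includes NULLs, COUNT(column) excludes them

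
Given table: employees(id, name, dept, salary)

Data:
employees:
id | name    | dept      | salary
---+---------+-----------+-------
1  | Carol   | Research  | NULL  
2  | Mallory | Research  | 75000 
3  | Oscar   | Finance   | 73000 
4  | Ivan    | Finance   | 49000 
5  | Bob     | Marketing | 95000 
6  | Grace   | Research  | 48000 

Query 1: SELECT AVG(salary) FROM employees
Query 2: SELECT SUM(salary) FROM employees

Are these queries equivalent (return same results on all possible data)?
No, not equivalent

Query 1 returns: [(68000.0,)]
Query 2 returns: [(340000,)]

Reason: AVG vs SUM give different aggregate values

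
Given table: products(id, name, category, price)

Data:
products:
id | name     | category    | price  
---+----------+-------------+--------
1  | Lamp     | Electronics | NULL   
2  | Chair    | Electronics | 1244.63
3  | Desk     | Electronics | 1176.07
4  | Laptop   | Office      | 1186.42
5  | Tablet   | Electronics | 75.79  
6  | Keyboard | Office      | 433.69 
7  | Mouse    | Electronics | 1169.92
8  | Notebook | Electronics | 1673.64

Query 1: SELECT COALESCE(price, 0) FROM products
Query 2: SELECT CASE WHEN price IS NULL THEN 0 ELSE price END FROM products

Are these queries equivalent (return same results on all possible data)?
Yes, equivalent

Both queries return: [(0,), (75.79,), (433.69,), (1169.92,), (1176.07,), (1186.42,), (1244.63,), (1673.64,)]

Reason: COALESCE vs CASE for NULL handling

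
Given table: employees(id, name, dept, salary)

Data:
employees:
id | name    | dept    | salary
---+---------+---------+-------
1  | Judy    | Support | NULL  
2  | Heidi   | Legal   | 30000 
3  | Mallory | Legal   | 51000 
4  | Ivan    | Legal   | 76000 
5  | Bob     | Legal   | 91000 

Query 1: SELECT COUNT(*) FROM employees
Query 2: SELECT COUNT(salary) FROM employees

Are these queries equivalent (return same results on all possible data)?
No, not equivalent

Query 1 returns: [(5,)]
Query 2 returns: [(4,)]

Reason: COUNT(*) includes NULLs, COUNT(column) excludes them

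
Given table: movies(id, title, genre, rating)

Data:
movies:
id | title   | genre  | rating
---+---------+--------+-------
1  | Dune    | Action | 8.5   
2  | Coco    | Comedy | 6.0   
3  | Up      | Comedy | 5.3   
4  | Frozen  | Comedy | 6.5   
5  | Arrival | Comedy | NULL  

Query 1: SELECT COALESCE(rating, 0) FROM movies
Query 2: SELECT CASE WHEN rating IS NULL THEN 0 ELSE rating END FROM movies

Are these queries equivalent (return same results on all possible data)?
Yes, equivalent

Both queries return: [(0,), (5.3,), (6.0,), (6.5,), (8.5,)]

Reason: COALESCE vs CASE for NULL handling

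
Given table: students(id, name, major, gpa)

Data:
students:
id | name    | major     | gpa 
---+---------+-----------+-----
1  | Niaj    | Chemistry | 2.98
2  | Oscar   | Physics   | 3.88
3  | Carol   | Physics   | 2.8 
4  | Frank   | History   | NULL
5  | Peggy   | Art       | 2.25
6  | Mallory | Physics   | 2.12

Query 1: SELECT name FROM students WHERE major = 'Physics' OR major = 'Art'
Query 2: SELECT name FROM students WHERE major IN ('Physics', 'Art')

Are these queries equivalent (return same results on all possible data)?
Yes, equivalent

Both queries return: [('Carol',), ('Mallory',), ('Oscar',), ('Peggy',)]

Reason: OR vs IN are equivalent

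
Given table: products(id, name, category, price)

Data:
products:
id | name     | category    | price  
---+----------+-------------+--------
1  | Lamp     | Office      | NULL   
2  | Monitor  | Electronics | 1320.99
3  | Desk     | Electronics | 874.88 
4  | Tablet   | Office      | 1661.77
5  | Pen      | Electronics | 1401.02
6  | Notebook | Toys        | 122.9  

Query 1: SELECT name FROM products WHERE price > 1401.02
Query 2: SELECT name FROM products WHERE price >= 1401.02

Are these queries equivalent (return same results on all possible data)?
No, not equivalent

Query 1 returns: [('Tablet',)]
Query 2 returns: [('Tablet',), ('Pen',)]

Reason: > vs >= gives different results when price = 1401.02 exists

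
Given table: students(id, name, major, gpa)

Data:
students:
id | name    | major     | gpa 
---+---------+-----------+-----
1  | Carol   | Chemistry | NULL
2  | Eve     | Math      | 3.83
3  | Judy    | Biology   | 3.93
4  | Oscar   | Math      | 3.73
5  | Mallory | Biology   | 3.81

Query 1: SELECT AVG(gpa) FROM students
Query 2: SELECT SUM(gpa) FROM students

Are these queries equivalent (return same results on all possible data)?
No, not equivalent

Query 1 returns: [(3.825,)]
Query 2 returns: [(15.3,)]

Reason: AVG vs SUM give different aggregate values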